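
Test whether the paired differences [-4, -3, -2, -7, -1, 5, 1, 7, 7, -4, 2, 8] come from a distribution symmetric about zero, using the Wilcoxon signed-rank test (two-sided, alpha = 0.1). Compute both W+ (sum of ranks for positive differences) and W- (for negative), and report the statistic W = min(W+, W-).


Step 1: Drop any zero differences (none here) and take |d_i|.
|d| = [4, 3, 2, 7, 1, 5, 1, 7, 7, 4, 2, 8]
Step 2: Midrank |d_i| (ties get averaged ranks).
ranks: |4|->6.5, |3|->5, |2|->3.5, |7|->10, |1|->1.5, |5|->8, |1|->1.5, |7|->10, |7|->10, |4|->6.5, |2|->3.5, |8|->12
Step 3: Attach original signs; sum ranks with positive sign and with negative sign.
W+ = 8 + 1.5 + 10 + 10 + 3.5 + 12 = 45
W- = 6.5 + 5 + 3.5 + 10 + 1.5 + 6.5 = 33
(Check: W+ + W- = 78 should equal n(n+1)/2 = 78.)
Step 4: Test statistic W = min(W+, W-) = 33.
Step 5: Ties in |d|, so use the tie-corrected normal approximation.
        E[W] = n(n+1)/4 = 12*13/4 = 39.
        Tie groups: |d|=1 (t=2), |d|=2 (t=2), |d|=4 (t=2), |d|=7 (t=3); sum(t^3 - t) = 42.
        Var[W] = n(n+1)(2n+1)/24 - sum(t^3-t)/48 = 3900/24 - 42/48 = 161.625.
        z = (W - E[W]) / sqrt(Var[W]) = (33 - 39) / 12.7132 = -0.4720.
        Two-sided p = 2*Phi(z) = 0.636962.
Step 6: alpha = 0.1. fail to reject H0.

W+ = 45, W- = 33, W = min = 33, p = 0.636962, fail to reject H0.


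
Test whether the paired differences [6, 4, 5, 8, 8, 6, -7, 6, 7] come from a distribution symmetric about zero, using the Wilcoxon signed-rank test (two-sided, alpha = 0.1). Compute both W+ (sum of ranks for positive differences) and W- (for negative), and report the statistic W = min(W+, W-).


Step 1: Drop any zero differences (none here) and take |d_i|.
|d| = [6, 4, 5, 8, 8, 6, 7, 6, 7]
Step 2: Midrank |d_i| (ties get averaged ranks).
ranks: |6|->4, |4|->1, |5|->2, |8|->8.5, |8|->8.5, |6|->4, |7|->6.5, |6|->4, |7|->6.5
Step 3: Attach original signs; sum ranks with positive sign and with negative sign.
W+ = 4 + 1 + 2 + 8.5 + 8.5 + 4 + 4 + 6.5 = 38.5
W- = 6.5 = 6.5
(Check: W+ + W- = 45 should equal n(n+1)/2 = 45.)
Step 4: Test statistic W = min(W+, W-) = 6.5.
Step 5: Ties in |d|, so use the tie-corrected normal approximation.
        E[W] = n(n+1)/4 = 9*10/4 = 22.5.
        Tie groups: |d|=6 (t=3), |d|=7 (t=2), |d|=8 (t=2); sum(t^3 - t) = 36.
        Var[W] = n(n+1)(2n+1)/24 - sum(t^3-t)/48 = 1710/24 - 36/48 = 70.5.
        z = (W - E[W]) / sqrt(Var[W]) = (6.5 - 22.5) / 8.3964 = -1.9056.
        Two-sided p = 2*Phi(z) = 0.056706.
Step 6: alpha = 0.1. reject H0.

W+ = 38.5, W- = 6.5, W = min = 6.5, p = 0.056706, reject H0.


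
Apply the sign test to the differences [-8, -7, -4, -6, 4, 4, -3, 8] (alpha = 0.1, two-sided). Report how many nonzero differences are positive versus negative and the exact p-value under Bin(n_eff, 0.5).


Step 1: Discard zero differences. Original n = 8; n_eff = number of nonzero differences = 8.
Nonzero differences (with sign): -8, -7, -4, -6, +4, +4, -3, +8
Step 2: Count signs: positive = 3, negative = 5.
Step 3: Under H0: P(positive) = 0.5, so the number of positives S ~ Bin(8, 0.5).
Step 4: Two-sided exact p-value = sum of Bin(8,0.5) probabilities at or below the observed probability = 0.726562.
Step 5: alpha = 0.1. fail to reject H0.

n_eff = 8, pos = 3, neg = 5, p = 0.726562, fail to reject H0.


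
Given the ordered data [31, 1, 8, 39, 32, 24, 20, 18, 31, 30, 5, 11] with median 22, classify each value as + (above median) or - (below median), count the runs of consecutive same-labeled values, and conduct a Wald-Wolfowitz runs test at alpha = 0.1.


Step 1: Compute median = 22; label A = above, B = below.
Labels in order: ABBAAABBAABB  (n_A = 6, n_B = 6)
Step 2: Count runs R = 6.
Step 3: Under H0 (random ordering), E[R] = 2*n_A*n_B/(n_A+n_B) + 1 = 2*6*6/12 + 1 = 7.0000.
        Var[R] = 2*n_A*n_B*(2*n_A*n_B - n_A - n_B) / ((n_A+n_B)^2 * (n_A+n_B-1)) = 4320/1584 = 2.7273.
        SD[R] = 1.6514.
Step 4: Continuity-corrected z = (R + 0.5 - E[R]) / SD[R] = (6 + 0.5 - 7.0000) / 1.6514 = -0.3028.
Step 5: Two-sided p-value via normal approximation = 2*(1 - Phi(|z|)) = 0.762069.
Step 6: alpha = 0.1. fail to reject H0.

R = 6, z = -0.3028, p = 0.762069, fail to reject H0.


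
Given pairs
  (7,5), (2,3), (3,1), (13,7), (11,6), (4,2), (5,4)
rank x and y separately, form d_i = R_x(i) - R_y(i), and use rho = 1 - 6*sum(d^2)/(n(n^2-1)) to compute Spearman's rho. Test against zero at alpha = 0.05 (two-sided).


Step 1: Rank x and y separately (midranks; no ties here).
rank(x): 7->5, 2->1, 3->2, 13->7, 11->6, 4->3, 5->4
rank(y): 5->5, 3->3, 1->1, 7->7, 6->6, 2->2, 4->4
Step 2: d_i = R_x(i) - R_y(i); compute d_i^2.
  (5-5)^2=0, (1-3)^2=4, (2-1)^2=1, (7-7)^2=0, (6-6)^2=0, (3-2)^2=1, (4-4)^2=0
sum(d^2) = 6.
Step 3: rho = 1 - 6*6 / (7*(7^2 - 1)) = 1 - 36/336 = 0.892857.
Step 4: Under H0, t = rho * sqrt((n-2)/(1-rho^2)) = 4.4333 ~ t(5).
Step 5: Two-sided p-value from the t-distribution with 5 df = 0.006807.
Step 6: alpha = 0.05. reject H0.

rho = 0.8929, p = 0.006807, reject H0 at alpha = 0.05.


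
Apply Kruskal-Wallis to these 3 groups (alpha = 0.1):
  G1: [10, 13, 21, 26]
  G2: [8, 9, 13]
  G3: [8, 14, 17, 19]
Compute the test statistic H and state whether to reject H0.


Step 1: Combine all N = 11 observations and assign midranks.
sorted (value, group, rank): (8,G2,1.5), (8,G3,1.5), (9,G2,3), (10,G1,4), (13,G1,5.5), (13,G2,5.5), (14,G3,7), (17,G3,8), (19,G3,9), (21,G1,10), (26,G1,11)
Step 2: Sum ranks within each group.
R_1 = 30.5 (n_1 = 4)
R_2 = 10 (n_2 = 3)
R_3 = 25.5 (n_3 = 4)
Step 3: H = 12/(N(N+1)) * sum(R_i^2/n_i) - 3(N+1)
     = 12/(11*12) * (30.5^2/4 + 10^2/3 + 25.5^2/4) - 3*12
     = 0.090909 * 428.458 - 36
     = 2.950758.
Step 4: Ties present; correction factor C = 1 - 12/(11^3 - 11) = 0.990909. Corrected H = 2.950758 / 0.990909 = 2.977829.
Step 5: Under H0, H ~ chi^2(2); p-value = 0.225617.
Step 6: alpha = 0.1. fail to reject H0.

H = 2.9778, df = 2, p = 0.225617, fail to reject H0.


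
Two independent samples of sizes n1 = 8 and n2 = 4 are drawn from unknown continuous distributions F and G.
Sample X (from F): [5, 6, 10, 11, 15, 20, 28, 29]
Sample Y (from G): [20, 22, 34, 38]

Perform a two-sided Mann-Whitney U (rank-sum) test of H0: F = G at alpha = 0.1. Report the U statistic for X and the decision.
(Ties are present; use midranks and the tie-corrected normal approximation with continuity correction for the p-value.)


Step 1: Combine and sort all 12 observations; assign midranks.
sorted (value, group): (5,X), (6,X), (10,X), (11,X), (15,X), (20,X), (20,Y), (22,Y), (28,X), (29,X), (34,Y), (38,Y)
ranks: 5->1, 6->2, 10->3, 11->4, 15->5, 20->6.5, 20->6.5, 22->8, 28->9, 29->10, 34->11, 38->12
Step 2: Rank sum for X: R1 = 1 + 2 + 3 + 4 + 5 + 6.5 + 9 + 10 = 40.5.
Step 3: U_X = R1 - n1(n1+1)/2 = 40.5 - 8*9/2 = 40.5 - 36 = 4.5.
       U_Y = n1*n2 - U_X = 32 - 4.5 = 27.5.
Step 4: Ties are present, so use the tie-corrected normal approximation (with continuity correction) for the p-value.
Step 5: p-value = 0.061271; compare to alpha = 0.1. reject H0.

U_X = 4.5, p = 0.061271, reject H0 at alpha = 0.1.


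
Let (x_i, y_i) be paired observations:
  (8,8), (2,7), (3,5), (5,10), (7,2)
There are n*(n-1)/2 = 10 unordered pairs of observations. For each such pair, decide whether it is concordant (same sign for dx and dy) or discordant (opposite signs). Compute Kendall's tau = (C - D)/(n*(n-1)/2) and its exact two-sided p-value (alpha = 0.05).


Step 1: Enumerate the 10 unordered pairs (i,j) with i<j and classify each by sign(x_j-x_i) * sign(y_j-y_i).
  (1,2):dx=-6,dy=-1->C; (1,3):dx=-5,dy=-3->C; (1,4):dx=-3,dy=+2->D; (1,5):dx=-1,dy=-6->C
  (2,3):dx=+1,dy=-2->D; (2,4):dx=+3,dy=+3->C; (2,5):dx=+5,dy=-5->D; (3,4):dx=+2,dy=+5->C
  (3,5):dx=+4,dy=-3->D; (4,5):dx=+2,dy=-8->D
Step 2: C = 5, D = 5, total pairs = 10.
Step 3: tau = (C - D)/(n(n-1)/2) = (5 - 5)/10 = 0.000000.
Step 4: Exact two-sided p-value (enumerate n! = 120 permutations of y under H0): p = 1.000000.
Step 5: alpha = 0.05. fail to reject H0.

tau_b = 0.0000 (C=5, D=5), p = 1.000000, fail to reject H0.


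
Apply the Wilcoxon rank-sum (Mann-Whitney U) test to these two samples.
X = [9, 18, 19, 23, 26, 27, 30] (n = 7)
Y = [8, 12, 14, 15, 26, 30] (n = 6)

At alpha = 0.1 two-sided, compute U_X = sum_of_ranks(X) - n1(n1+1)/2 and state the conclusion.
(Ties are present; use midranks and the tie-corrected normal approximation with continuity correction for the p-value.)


Step 1: Combine and sort all 13 observations; assign midranks.
sorted (value, group): (8,Y), (9,X), (12,Y), (14,Y), (15,Y), (18,X), (19,X), (23,X), (26,X), (26,Y), (27,X), (30,X), (30,Y)
ranks: 8->1, 9->2, 12->3, 14->4, 15->5, 18->6, 19->7, 23->8, 26->9.5, 26->9.5, 27->11, 30->12.5, 30->12.5
Step 2: Rank sum for X: R1 = 2 + 6 + 7 + 8 + 9.5 + 11 + 12.5 = 56.
Step 3: U_X = R1 - n1(n1+1)/2 = 56 - 7*8/2 = 56 - 28 = 28.
       U_Y = n1*n2 - U_X = 42 - 28 = 14.
Step 4: Ties are present, so use the tie-corrected normal approximation (with continuity correction) for the p-value.
Step 5: p-value = 0.351785; compare to alpha = 0.1. fail to reject H0.

U_X = 28, p = 0.351785, fail to reject H0 at alpha = 0.1.


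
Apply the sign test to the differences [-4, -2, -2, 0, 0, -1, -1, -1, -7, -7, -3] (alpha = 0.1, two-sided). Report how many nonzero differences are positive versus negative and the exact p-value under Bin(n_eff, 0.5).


Step 1: Discard zero differences. Original n = 11; n_eff = number of nonzero differences = 9.
Nonzero differences (with sign): -4, -2, -2, -1, -1, -1, -7, -7, -3
Step 2: Count signs: positive = 0, negative = 9.
Step 3: Under H0: P(positive) = 0.5, so the number of positives S ~ Bin(9, 0.5).
Step 4: Two-sided exact p-value = sum of Bin(9,0.5) probabilities at or below the observed probability = 0.003906.
Step 5: alpha = 0.1. reject H0.

n_eff = 9, pos = 0, neg = 9, p = 0.003906, reject H0.


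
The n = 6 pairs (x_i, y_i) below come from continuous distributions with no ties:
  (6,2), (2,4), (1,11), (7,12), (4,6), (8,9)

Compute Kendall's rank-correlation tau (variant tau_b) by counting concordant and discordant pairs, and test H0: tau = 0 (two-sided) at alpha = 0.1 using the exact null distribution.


Step 1: Enumerate the 15 unordered pairs (i,j) with i<j and classify each by sign(x_j-x_i) * sign(y_j-y_i).
  (1,2):dx=-4,dy=+2->D; (1,3):dx=-5,dy=+9->D; (1,4):dx=+1,dy=+10->C; (1,5):dx=-2,dy=+4->D
  (1,6):dx=+2,dy=+7->C; (2,3):dx=-1,dy=+7->D; (2,4):dx=+5,dy=+8->C; (2,5):dx=+2,dy=+2->C
  (2,6):dx=+6,dy=+5->C; (3,4):dx=+6,dy=+1->C; (3,5):dx=+3,dy=-5->D; (3,6):dx=+7,dy=-2->D
  (4,5):dx=-3,dy=-6->C; (4,6):dx=+1,dy=-3->D; (5,6):dx=+4,dy=+3->C
Step 2: C = 8, D = 7, total pairs = 15.
Step 3: tau = (C - D)/(n(n-1)/2) = (8 - 7)/15 = 0.066667.
Step 4: Exact two-sided p-value (enumerate n! = 720 permutations of y under H0): p = 1.000000.
Step 5: alpha = 0.1. fail to reject H0.

tau_b = 0.0667 (C=8, D=7), p = 1.000000, fail to reject H0.


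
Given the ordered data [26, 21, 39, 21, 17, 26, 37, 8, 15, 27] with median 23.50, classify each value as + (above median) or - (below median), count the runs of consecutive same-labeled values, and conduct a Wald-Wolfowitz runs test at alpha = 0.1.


Step 1: Compute median = 23.50; label A = above, B = below.
Labels in order: ABABBAABBA  (n_A = 5, n_B = 5)
Step 2: Count runs R = 7.
Step 3: Under H0 (random ordering), E[R] = 2*n_A*n_B/(n_A+n_B) + 1 = 2*5*5/10 + 1 = 6.0000.
        Var[R] = 2*n_A*n_B*(2*n_A*n_B - n_A - n_B) / ((n_A+n_B)^2 * (n_A+n_B-1)) = 2000/900 = 2.2222.
        SD[R] = 1.4907.
Step 4: Continuity-corrected z = (R - 0.5 - E[R]) / SD[R] = (7 - 0.5 - 6.0000) / 1.4907 = 0.3354.
Step 5: Two-sided p-value via normal approximation = 2*(1 - Phi(|z|)) = 0.737316.
Step 6: alpha = 0.1. fail to reject H0.

R = 7, z = 0.3354, p = 0.737316, fail to reject H0.


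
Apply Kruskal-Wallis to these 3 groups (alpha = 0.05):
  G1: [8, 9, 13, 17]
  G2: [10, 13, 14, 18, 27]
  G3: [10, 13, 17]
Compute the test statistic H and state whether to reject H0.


Step 1: Combine all N = 12 observations and assign midranks.
sorted (value, group, rank): (8,G1,1), (9,G1,2), (10,G2,3.5), (10,G3,3.5), (13,G1,6), (13,G2,6), (13,G3,6), (14,G2,8), (17,G1,9.5), (17,G3,9.5), (18,G2,11), (27,G2,12)
Step 2: Sum ranks within each group.
R_1 = 18.5 (n_1 = 4)
R_2 = 40.5 (n_2 = 5)
R_3 = 19 (n_3 = 3)
Step 3: H = 12/(N(N+1)) * sum(R_i^2/n_i) - 3(N+1)
     = 12/(12*13) * (18.5^2/4 + 40.5^2/5 + 19^2/3) - 3*13
     = 0.076923 * 533.946 - 39
     = 2.072756.
Step 4: Ties present; correction factor C = 1 - 36/(12^3 - 12) = 0.979021. Corrected H = 2.072756 / 0.979021 = 2.117173.
Step 5: Under H0, H ~ chi^2(2); p-value = 0.346946.
Step 6: alpha = 0.05. fail to reject H0.

H = 2.1172, df = 2, p = 0.346946, fail to reject H0.


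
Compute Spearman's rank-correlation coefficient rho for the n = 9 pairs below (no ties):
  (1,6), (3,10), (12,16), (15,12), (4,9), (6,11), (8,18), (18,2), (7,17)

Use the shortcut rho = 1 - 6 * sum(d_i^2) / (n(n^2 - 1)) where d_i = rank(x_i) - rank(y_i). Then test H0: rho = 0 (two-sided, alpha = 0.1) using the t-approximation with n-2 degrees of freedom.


Step 1: Rank x and y separately (midranks; no ties here).
rank(x): 1->1, 3->2, 12->7, 15->8, 4->3, 6->4, 8->6, 18->9, 7->5
rank(y): 6->2, 10->4, 16->7, 12->6, 9->3, 11->5, 18->9, 2->1, 17->8
Step 2: d_i = R_x(i) - R_y(i); compute d_i^2.
  (1-2)^2=1, (2-4)^2=4, (7-7)^2=0, (8-6)^2=4, (3-3)^2=0, (4-5)^2=1, (6-9)^2=9, (9-1)^2=64, (5-8)^2=9
sum(d^2) = 92.
Step 3: rho = 1 - 6*92 / (9*(9^2 - 1)) = 1 - 552/720 = 0.233333.
Step 4: Under H0, t = rho * sqrt((n-2)/(1-rho^2)) = 0.6349 ~ t(7).
Step 5: Two-sided p-value from the t-distribution with 7 df = 0.545699.
Step 6: alpha = 0.1. fail to reject H0.

rho = 0.2333, p = 0.545699, fail to reject H0 at alpha = 0.1.


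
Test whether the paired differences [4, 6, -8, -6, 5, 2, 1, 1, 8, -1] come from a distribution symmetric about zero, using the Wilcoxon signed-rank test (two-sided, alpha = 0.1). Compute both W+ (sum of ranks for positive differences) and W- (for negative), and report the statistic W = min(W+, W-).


Step 1: Drop any zero differences (none here) and take |d_i|.
|d| = [4, 6, 8, 6, 5, 2, 1, 1, 8, 1]
Step 2: Midrank |d_i| (ties get averaged ranks).
ranks: |4|->5, |6|->7.5, |8|->9.5, |6|->7.5, |5|->6, |2|->4, |1|->2, |1|->2, |8|->9.5, |1|->2
Step 3: Attach original signs; sum ranks with positive sign and with negative sign.
W+ = 5 + 7.5 + 6 + 4 + 2 + 2 + 9.5 = 36
W- = 9.5 + 7.5 + 2 = 19
(Check: W+ + W- = 55 should equal n(n+1)/2 = 55.)
Step 4: Test statistic W = min(W+, W-) = 19.
Step 5: Ties in |d|, so use the tie-corrected normal approximation.
        E[W] = n(n+1)/4 = 10*11/4 = 27.5.
        Tie groups: |d|=1 (t=3), |d|=6 (t=2), |d|=8 (t=2); sum(t^3 - t) = 36.
        Var[W] = n(n+1)(2n+1)/24 - sum(t^3-t)/48 = 2310/24 - 36/48 = 95.5.
        z = (W - E[W]) / sqrt(Var[W]) = (19 - 27.5) / 9.7724 = -0.8698.
        Two-sided p = 2*Phi(z) = 0.384412.
Step 6: alpha = 0.1. fail to reject H0.

W+ = 36, W- = 19, W = min = 19, p = 0.384412, fail to reject H0.


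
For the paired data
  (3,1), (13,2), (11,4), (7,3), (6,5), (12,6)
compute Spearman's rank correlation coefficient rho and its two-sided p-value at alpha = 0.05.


Step 1: Rank x and y separately (midranks; no ties here).
rank(x): 3->1, 13->6, 11->4, 7->3, 6->2, 12->5
rank(y): 1->1, 2->2, 4->4, 3->3, 5->5, 6->6
Step 2: d_i = R_x(i) - R_y(i); compute d_i^2.
  (1-1)^2=0, (6-2)^2=16, (4-4)^2=0, (3-3)^2=0, (2-5)^2=9, (5-6)^2=1
sum(d^2) = 26.
Step 3: rho = 1 - 6*26 / (6*(6^2 - 1)) = 1 - 156/210 = 0.257143.
Step 4: Under H0, t = rho * sqrt((n-2)/(1-rho^2)) = 0.5322 ~ t(4).
Step 5: Two-sided p-value from the t-distribution with 4 df = 0.622787.
Step 6: alpha = 0.05. fail to reject H0.

rho = 0.2571, p = 0.622787, fail to reject H0 at alpha = 0.05.


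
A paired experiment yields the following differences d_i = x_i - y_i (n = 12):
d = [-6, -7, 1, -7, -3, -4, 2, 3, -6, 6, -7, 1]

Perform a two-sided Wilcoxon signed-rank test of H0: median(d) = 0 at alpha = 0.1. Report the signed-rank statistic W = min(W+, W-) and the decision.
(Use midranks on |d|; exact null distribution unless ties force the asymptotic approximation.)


Step 1: Drop any zero differences (none here) and take |d_i|.
|d| = [6, 7, 1, 7, 3, 4, 2, 3, 6, 6, 7, 1]
Step 2: Midrank |d_i| (ties get averaged ranks).
ranks: |6|->8, |7|->11, |1|->1.5, |7|->11, |3|->4.5, |4|->6, |2|->3, |3|->4.5, |6|->8, |6|->8, |7|->11, |1|->1.5
Step 3: Attach original signs; sum ranks with positive sign and with negative sign.
W+ = 1.5 + 3 + 4.5 + 8 + 1.5 = 18.5
W- = 8 + 11 + 11 + 4.5 + 6 + 8 + 11 = 59.5
(Check: W+ + W- = 78 should equal n(n+1)/2 = 78.)
Step 4: Test statistic W = min(W+, W-) = 18.5.
Step 5: Ties in |d|, so use the tie-corrected normal approximation.
        E[W] = n(n+1)/4 = 12*13/4 = 39.
        Tie groups: |d|=1 (t=2), |d|=3 (t=2), |d|=6 (t=3), |d|=7 (t=3); sum(t^3 - t) = 60.
        Var[W] = n(n+1)(2n+1)/24 - sum(t^3-t)/48 = 3900/24 - 60/48 = 161.25.
        z = (W - E[W]) / sqrt(Var[W]) = (18.5 - 39) / 12.6984 = -1.6144.
        Two-sided p = 2*Phi(z) = 0.106446.
Step 6: alpha = 0.1. fail to reject H0.

W+ = 18.5, W- = 59.5, W = min = 18.5, p = 0.106446, fail to reject H0.


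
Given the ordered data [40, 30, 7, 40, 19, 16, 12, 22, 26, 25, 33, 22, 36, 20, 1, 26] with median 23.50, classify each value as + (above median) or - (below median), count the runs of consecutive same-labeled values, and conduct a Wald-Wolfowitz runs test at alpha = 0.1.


Step 1: Compute median = 23.50; label A = above, B = below.
Labels in order: AABABBBBAAABABBA  (n_A = 8, n_B = 8)
Step 2: Count runs R = 9.
Step 3: Under H0 (random ordering), E[R] = 2*n_A*n_B/(n_A+n_B) + 1 = 2*8*8/16 + 1 = 9.0000.
        Var[R] = 2*n_A*n_B*(2*n_A*n_B - n_A - n_B) / ((n_A+n_B)^2 * (n_A+n_B-1)) = 14336/3840 = 3.7333.
        SD[R] = 1.9322.
Step 4: R = E[R], so z = 0 with no continuity correction.
Step 5: Two-sided p-value via normal approximation = 2*(1 - Phi(|z|)) = 1.000000.
Step 6: alpha = 0.1. fail to reject H0.

R = 9, z = 0.0000, p = 1.000000, fail to reject H0.


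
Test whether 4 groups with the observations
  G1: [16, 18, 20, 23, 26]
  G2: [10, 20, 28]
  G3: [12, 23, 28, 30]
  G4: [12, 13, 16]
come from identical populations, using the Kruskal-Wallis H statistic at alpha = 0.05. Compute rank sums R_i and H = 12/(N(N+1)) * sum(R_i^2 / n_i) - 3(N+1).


Step 1: Combine all N = 15 observations and assign midranks.
sorted (value, group, rank): (10,G2,1), (12,G3,2.5), (12,G4,2.5), (13,G4,4), (16,G1,5.5), (16,G4,5.5), (18,G1,7), (20,G1,8.5), (20,G2,8.5), (23,G1,10.5), (23,G3,10.5), (26,G1,12), (28,G2,13.5), (28,G3,13.5), (30,G3,15)
Step 2: Sum ranks within each group.
R_1 = 43.5 (n_1 = 5)
R_2 = 23 (n_2 = 3)
R_3 = 41.5 (n_3 = 4)
R_4 = 12 (n_4 = 3)
Step 3: H = 12/(N(N+1)) * sum(R_i^2/n_i) - 3(N+1)
     = 12/(15*16) * (43.5^2/5 + 23^2/3 + 41.5^2/4 + 12^2/3) - 3*16
     = 0.050000 * 1033.35 - 48
     = 3.667292.
Step 4: Ties present; correction factor C = 1 - 30/(15^3 - 15) = 0.991071. Corrected H = 3.667292 / 0.991071 = 3.700330.
Step 5: Under H0, H ~ chi^2(3); p-value = 0.295694.
Step 6: alpha = 0.05. fail to reject H0.

H = 3.7003, df = 3, p = 0.295694, fail to reject H0.


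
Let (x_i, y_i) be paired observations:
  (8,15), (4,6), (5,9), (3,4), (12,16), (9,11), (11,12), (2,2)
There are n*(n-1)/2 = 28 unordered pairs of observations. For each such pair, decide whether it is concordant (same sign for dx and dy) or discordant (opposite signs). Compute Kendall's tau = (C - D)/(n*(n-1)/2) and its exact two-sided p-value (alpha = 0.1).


Step 1: Enumerate the 28 unordered pairs (i,j) with i<j and classify each by sign(x_j-x_i) * sign(y_j-y_i).
  (1,2):dx=-4,dy=-9->C; (1,3):dx=-3,dy=-6->C; (1,4):dx=-5,dy=-11->C; (1,5):dx=+4,dy=+1->C
  (1,6):dx=+1,dy=-4->D; (1,7):dx=+3,dy=-3->D; (1,8):dx=-6,dy=-13->C; (2,3):dx=+1,dy=+3->C
  (2,4):dx=-1,dy=-2->C; (2,5):dx=+8,dy=+10->C; (2,6):dx=+5,dy=+5->C; (2,7):dx=+7,dy=+6->C
  (2,8):dx=-2,dy=-4->C; (3,4):dx=-2,dy=-5->C; (3,5):dx=+7,dy=+7->C; (3,6):dx=+4,dy=+2->C
  (3,7):dx=+6,dy=+3->C; (3,8):dx=-3,dy=-7->C; (4,5):dx=+9,dy=+12->C; (4,6):dx=+6,dy=+7->C
  (4,7):dx=+8,dy=+8->C; (4,8):dx=-1,dy=-2->C; (5,6):dx=-3,dy=-5->C; (5,7):dx=-1,dy=-4->C
  (5,8):dx=-10,dy=-14->C; (6,7):dx=+2,dy=+1->C; (6,8):dx=-7,dy=-9->C; (7,8):dx=-9,dy=-10->C
Step 2: C = 26, D = 2, total pairs = 28.
Step 3: tau = (C - D)/(n(n-1)/2) = (26 - 2)/28 = 0.857143.
Step 4: Exact two-sided p-value (enumerate n! = 40320 permutations of y under H0): p = 0.001736.
Step 5: alpha = 0.1. reject H0.

tau_b = 0.8571 (C=26, D=2), p = 0.001736, reject H0.


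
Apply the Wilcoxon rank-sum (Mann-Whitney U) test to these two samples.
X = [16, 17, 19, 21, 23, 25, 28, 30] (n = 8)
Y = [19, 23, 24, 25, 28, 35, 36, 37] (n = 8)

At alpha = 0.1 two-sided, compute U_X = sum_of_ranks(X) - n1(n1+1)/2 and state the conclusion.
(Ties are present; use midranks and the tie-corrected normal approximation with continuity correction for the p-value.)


Step 1: Combine and sort all 16 observations; assign midranks.
sorted (value, group): (16,X), (17,X), (19,X), (19,Y), (21,X), (23,X), (23,Y), (24,Y), (25,X), (25,Y), (28,X), (28,Y), (30,X), (35,Y), (36,Y), (37,Y)
ranks: 16->1, 17->2, 19->3.5, 19->3.5, 21->5, 23->6.5, 23->6.5, 24->8, 25->9.5, 25->9.5, 28->11.5, 28->11.5, 30->13, 35->14, 36->15, 37->16
Step 2: Rank sum for X: R1 = 1 + 2 + 3.5 + 5 + 6.5 + 9.5 + 11.5 + 13 = 52.
Step 3: U_X = R1 - n1(n1+1)/2 = 52 - 8*9/2 = 52 - 36 = 16.
       U_Y = n1*n2 - U_X = 64 - 16 = 48.
Step 4: Ties are present, so use the tie-corrected normal approximation (with continuity correction) for the p-value.
Step 5: p-value = 0.102546; compare to alpha = 0.1. fail to reject H0.

U_X = 16, p = 0.102546, fail to reject H0 at alpha = 0.1.


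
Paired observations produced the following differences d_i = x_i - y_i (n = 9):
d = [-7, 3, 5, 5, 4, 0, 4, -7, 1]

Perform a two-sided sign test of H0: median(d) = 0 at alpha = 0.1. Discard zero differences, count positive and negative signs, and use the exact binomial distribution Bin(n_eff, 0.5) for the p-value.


Step 1: Discard zero differences. Original n = 9; n_eff = number of nonzero differences = 8.
Nonzero differences (with sign): -7, +3, +5, +5, +4, +4, -7, +1
Step 2: Count signs: positive = 6, negative = 2.
Step 3: Under H0: P(positive) = 0.5, so the number of positives S ~ Bin(8, 0.5).
Step 4: Two-sided exact p-value = sum of Bin(8,0.5) probabilities at or below the observed probability = 0.289062.
Step 5: alpha = 0.1. fail to reject H0.

n_eff = 8, pos = 6, neg = 2, p = 0.289062, fail to reject H0.


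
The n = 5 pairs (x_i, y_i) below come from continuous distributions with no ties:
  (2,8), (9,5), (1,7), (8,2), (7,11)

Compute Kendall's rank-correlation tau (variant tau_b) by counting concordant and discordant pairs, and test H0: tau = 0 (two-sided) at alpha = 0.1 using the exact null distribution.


Step 1: Enumerate the 10 unordered pairs (i,j) with i<j and classify each by sign(x_j-x_i) * sign(y_j-y_i).
  (1,2):dx=+7,dy=-3->D; (1,3):dx=-1,dy=-1->C; (1,4):dx=+6,dy=-6->D; (1,5):dx=+5,dy=+3->C
  (2,3):dx=-8,dy=+2->D; (2,4):dx=-1,dy=-3->C; (2,5):dx=-2,dy=+6->D; (3,4):dx=+7,dy=-5->D
  (3,5):dx=+6,dy=+4->C; (4,5):dx=-1,dy=+9->D
Step 2: C = 4, D = 6, total pairs = 10.
Step 3: tau = (C - D)/(n(n-1)/2) = (4 - 6)/10 = -0.200000.
Step 4: Exact two-sided p-value (enumerate n! = 120 permutations of y under H0): p = 0.816667.
Step 5: alpha = 0.1. fail to reject H0.

tau_b = -0.2000 (C=4, D=6), p = 0.816667, fail to reject H0.


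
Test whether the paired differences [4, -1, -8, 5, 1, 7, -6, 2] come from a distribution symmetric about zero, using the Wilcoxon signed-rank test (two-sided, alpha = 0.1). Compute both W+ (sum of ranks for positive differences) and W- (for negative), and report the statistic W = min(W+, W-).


Step 1: Drop any zero differences (none here) and take |d_i|.
|d| = [4, 1, 8, 5, 1, 7, 6, 2]
Step 2: Midrank |d_i| (ties get averaged ranks).
ranks: |4|->4, |1|->1.5, |8|->8, |5|->5, |1|->1.5, |7|->7, |6|->6, |2|->3
Step 3: Attach original signs; sum ranks with positive sign and with negative sign.
W+ = 4 + 5 + 1.5 + 7 + 3 = 20.5
W- = 1.5 + 8 + 6 = 15.5
(Check: W+ + W- = 36 should equal n(n+1)/2 = 36.)
Step 4: Test statistic W = min(W+, W-) = 15.5.
Step 5: Ties in |d|, so use the tie-corrected normal approximation.
        E[W] = n(n+1)/4 = 8*9/4 = 18.
        Tie groups: |d|=1 (t=2); sum(t^3 - t) = 6.
        Var[W] = n(n+1)(2n+1)/24 - sum(t^3-t)/48 = 1224/24 - 6/48 = 50.875.
        z = (W - E[W]) / sqrt(Var[W]) = (15.5 - 18) / 7.1327 = -0.3505.
        Two-sided p = 2*Phi(z) = 0.725964.
Step 6: alpha = 0.1. fail to reject H0.

W+ = 20.5, W- = 15.5, W = min = 15.5, p = 0.725964, fail to reject H0.


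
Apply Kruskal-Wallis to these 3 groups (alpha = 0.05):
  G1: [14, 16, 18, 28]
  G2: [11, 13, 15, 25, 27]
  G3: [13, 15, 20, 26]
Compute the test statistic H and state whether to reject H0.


Step 1: Combine all N = 13 observations and assign midranks.
sorted (value, group, rank): (11,G2,1), (13,G2,2.5), (13,G3,2.5), (14,G1,4), (15,G2,5.5), (15,G3,5.5), (16,G1,7), (18,G1,8), (20,G3,9), (25,G2,10), (26,G3,11), (27,G2,12), (28,G1,13)
Step 2: Sum ranks within each group.
R_1 = 32 (n_1 = 4)
R_2 = 31 (n_2 = 5)
R_3 = 28 (n_3 = 4)
Step 3: H = 12/(N(N+1)) * sum(R_i^2/n_i) - 3(N+1)
     = 12/(13*14) * (32^2/4 + 31^2/5 + 28^2/4) - 3*14
     = 0.065934 * 644.2 - 42
     = 0.474725.
Step 4: Ties present; correction factor C = 1 - 12/(13^3 - 13) = 0.994505. Corrected H = 0.474725 / 0.994505 = 0.477348.
Step 5: Under H0, H ~ chi^2(2); p-value = 0.787672.
Step 6: alpha = 0.05. fail to reject H0.

H = 0.4773, df = 2, p = 0.787672, fail to reject H0.


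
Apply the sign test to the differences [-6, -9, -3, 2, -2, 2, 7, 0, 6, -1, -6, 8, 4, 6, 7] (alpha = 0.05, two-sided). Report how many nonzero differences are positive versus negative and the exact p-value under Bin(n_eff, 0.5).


Step 1: Discard zero differences. Original n = 15; n_eff = number of nonzero differences = 14.
Nonzero differences (with sign): -6, -9, -3, +2, -2, +2, +7, +6, -1, -6, +8, +4, +6, +7
Step 2: Count signs: positive = 8, negative = 6.
Step 3: Under H0: P(positive) = 0.5, so the number of positives S ~ Bin(14, 0.5).
Step 4: Two-sided exact p-value = sum of Bin(14,0.5) probabilities at or below the observed probability = 0.790527.
Step 5: alpha = 0.05. fail to reject H0.

n_eff = 14, pos = 8, neg = 6, p = 0.790527, fail to reject H0.


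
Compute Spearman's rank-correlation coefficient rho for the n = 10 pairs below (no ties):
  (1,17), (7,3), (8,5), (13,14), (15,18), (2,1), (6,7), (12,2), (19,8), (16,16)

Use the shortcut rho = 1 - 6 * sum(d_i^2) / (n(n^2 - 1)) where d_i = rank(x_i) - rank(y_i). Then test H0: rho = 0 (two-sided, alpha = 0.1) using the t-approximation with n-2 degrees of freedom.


Step 1: Rank x and y separately (midranks; no ties here).
rank(x): 1->1, 7->4, 8->5, 13->7, 15->8, 2->2, 6->3, 12->6, 19->10, 16->9
rank(y): 17->9, 3->3, 5->4, 14->7, 18->10, 1->1, 7->5, 2->2, 8->6, 16->8
Step 2: d_i = R_x(i) - R_y(i); compute d_i^2.
  (1-9)^2=64, (4-3)^2=1, (5-4)^2=1, (7-7)^2=0, (8-10)^2=4, (2-1)^2=1, (3-5)^2=4, (6-2)^2=16, (10-6)^2=16, (9-8)^2=1
sum(d^2) = 108.
Step 3: rho = 1 - 6*108 / (10*(10^2 - 1)) = 1 - 648/990 = 0.345455.
Step 4: Under H0, t = rho * sqrt((n-2)/(1-rho^2)) = 1.0412 ~ t(8).
Step 5: Two-sided p-value from the t-distribution with 8 df = 0.328227.
Step 6: alpha = 0.1. fail to reject H0.

rho = 0.3455, p = 0.328227, fail to reject H0 at alpha = 0.1.


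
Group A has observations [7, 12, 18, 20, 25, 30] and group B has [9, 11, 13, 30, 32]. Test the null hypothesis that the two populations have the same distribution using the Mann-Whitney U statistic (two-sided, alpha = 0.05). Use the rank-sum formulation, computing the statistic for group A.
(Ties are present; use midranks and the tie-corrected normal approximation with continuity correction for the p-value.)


Step 1: Combine and sort all 11 observations; assign midranks.
sorted (value, group): (7,X), (9,Y), (11,Y), (12,X), (13,Y), (18,X), (20,X), (25,X), (30,X), (30,Y), (32,Y)
ranks: 7->1, 9->2, 11->3, 12->4, 13->5, 18->6, 20->7, 25->8, 30->9.5, 30->9.5, 32->11
Step 2: Rank sum for X: R1 = 1 + 4 + 6 + 7 + 8 + 9.5 = 35.5.
Step 3: U_X = R1 - n1(n1+1)/2 = 35.5 - 6*7/2 = 35.5 - 21 = 14.5.
       U_Y = n1*n2 - U_X = 30 - 14.5 = 15.5.
Step 4: Ties are present, so use the tie-corrected normal approximation (with continuity correction) for the p-value.
Step 5: p-value = 1.000000; compare to alpha = 0.05. fail to reject H0.

U_X = 14.5, p = 1.000000, fail to reject H0 at alpha = 0.05.


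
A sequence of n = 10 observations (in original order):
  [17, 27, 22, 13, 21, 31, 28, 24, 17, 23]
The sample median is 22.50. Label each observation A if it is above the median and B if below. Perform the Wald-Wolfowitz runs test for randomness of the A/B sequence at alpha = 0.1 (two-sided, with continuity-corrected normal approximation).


Step 1: Compute median = 22.50; label A = above, B = below.
Labels in order: BABBBAAABA  (n_A = 5, n_B = 5)
Step 2: Count runs R = 6.
Step 3: Under H0 (random ordering), E[R] = 2*n_A*n_B/(n_A+n_B) + 1 = 2*5*5/10 + 1 = 6.0000.
        Var[R] = 2*n_A*n_B*(2*n_A*n_B - n_A - n_B) / ((n_A+n_B)^2 * (n_A+n_B-1)) = 2000/900 = 2.2222.
        SD[R] = 1.4907.
Step 4: R = E[R], so z = 0 with no continuity correction.
Step 5: Two-sided p-value via normal approximation = 2*(1 - Phi(|z|)) = 1.000000.
Step 6: alpha = 0.1. fail to reject H0.

R = 6, z = 0.0000, p = 1.000000, fail to reject H0.


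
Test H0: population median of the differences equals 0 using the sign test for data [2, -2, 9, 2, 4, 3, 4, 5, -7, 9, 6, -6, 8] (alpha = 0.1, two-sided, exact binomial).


Step 1: Discard zero differences. Original n = 13; n_eff = number of nonzero differences = 13.
Nonzero differences (with sign): +2, -2, +9, +2, +4, +3, +4, +5, -7, +9, +6, -6, +8
Step 2: Count signs: positive = 10, negative = 3.
Step 3: Under H0: P(positive) = 0.5, so the number of positives S ~ Bin(13, 0.5).
Step 4: Two-sided exact p-value = sum of Bin(13,0.5) probabilities at or below the observed probability = 0.092285.
Step 5: alpha = 0.1. reject H0.

n_eff = 13, pos = 10, neg = 3, p = 0.092285, reject H0.


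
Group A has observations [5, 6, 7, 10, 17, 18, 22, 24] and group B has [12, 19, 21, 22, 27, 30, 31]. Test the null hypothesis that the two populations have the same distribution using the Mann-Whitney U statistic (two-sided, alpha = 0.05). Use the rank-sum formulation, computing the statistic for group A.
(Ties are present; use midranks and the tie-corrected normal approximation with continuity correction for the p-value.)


Step 1: Combine and sort all 15 observations; assign midranks.
sorted (value, group): (5,X), (6,X), (7,X), (10,X), (12,Y), (17,X), (18,X), (19,Y), (21,Y), (22,X), (22,Y), (24,X), (27,Y), (30,Y), (31,Y)
ranks: 5->1, 6->2, 7->3, 10->4, 12->5, 17->6, 18->7, 19->8, 21->9, 22->10.5, 22->10.5, 24->12, 27->13, 30->14, 31->15
Step 2: Rank sum for X: R1 = 1 + 2 + 3 + 4 + 6 + 7 + 10.5 + 12 = 45.5.
Step 3: U_X = R1 - n1(n1+1)/2 = 45.5 - 8*9/2 = 45.5 - 36 = 9.5.
       U_Y = n1*n2 - U_X = 56 - 9.5 = 46.5.
Step 4: Ties are present, so use the tie-corrected normal approximation (with continuity correction) for the p-value.
Step 5: p-value = 0.037073; compare to alpha = 0.05. reject H0.

U_X = 9.5, p = 0.037073, reject H0 at alpha = 0.05.


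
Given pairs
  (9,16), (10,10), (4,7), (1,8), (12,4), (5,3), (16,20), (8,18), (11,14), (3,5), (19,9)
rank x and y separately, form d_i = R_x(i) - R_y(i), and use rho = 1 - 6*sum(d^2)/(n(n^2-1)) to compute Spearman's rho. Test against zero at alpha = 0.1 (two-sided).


Step 1: Rank x and y separately (midranks; no ties here).
rank(x): 9->6, 10->7, 4->3, 1->1, 12->9, 5->4, 16->10, 8->5, 11->8, 3->2, 19->11
rank(y): 16->9, 10->7, 7->4, 8->5, 4->2, 3->1, 20->11, 18->10, 14->8, 5->3, 9->6
Step 2: d_i = R_x(i) - R_y(i); compute d_i^2.
  (6-9)^2=9, (7-7)^2=0, (3-4)^2=1, (1-5)^2=16, (9-2)^2=49, (4-1)^2=9, (10-11)^2=1, (5-10)^2=25, (8-8)^2=0, (2-3)^2=1, (11-6)^2=25
sum(d^2) = 136.
Step 3: rho = 1 - 6*136 / (11*(11^2 - 1)) = 1 - 816/1320 = 0.381818.
Step 4: Under H0, t = rho * sqrt((n-2)/(1-rho^2)) = 1.2394 ~ t(9).
Step 5: Two-sided p-value from the t-distribution with 9 df = 0.246560.
Step 6: alpha = 0.1. fail to reject H0.

rho = 0.3818, p = 0.246560, fail to reject H0 at alpha = 0.1.


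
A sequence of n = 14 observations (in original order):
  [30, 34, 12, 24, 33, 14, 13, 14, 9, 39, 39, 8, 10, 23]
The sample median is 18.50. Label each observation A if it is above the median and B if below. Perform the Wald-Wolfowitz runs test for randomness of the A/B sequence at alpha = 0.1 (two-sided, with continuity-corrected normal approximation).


Step 1: Compute median = 18.50; label A = above, B = below.
Labels in order: AABAABBBBAABBA  (n_A = 7, n_B = 7)
Step 2: Count runs R = 7.
Step 3: Under H0 (random ordering), E[R] = 2*n_A*n_B/(n_A+n_B) + 1 = 2*7*7/14 + 1 = 8.0000.
        Var[R] = 2*n_A*n_B*(2*n_A*n_B - n_A - n_B) / ((n_A+n_B)^2 * (n_A+n_B-1)) = 8232/2548 = 3.2308.
        SD[R] = 1.7974.
Step 4: Continuity-corrected z = (R + 0.5 - E[R]) / SD[R] = (7 + 0.5 - 8.0000) / 1.7974 = -0.2782.
Step 5: Two-sided p-value via normal approximation = 2*(1 - Phi(|z|)) = 0.780879.
Step 6: alpha = 0.1. fail to reject H0.

R = 7, z = -0.2782, p = 0.780879, fail to reject H0.


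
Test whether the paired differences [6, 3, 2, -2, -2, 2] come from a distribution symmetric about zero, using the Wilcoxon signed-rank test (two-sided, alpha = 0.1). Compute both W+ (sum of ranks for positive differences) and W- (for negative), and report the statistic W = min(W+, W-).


Step 1: Drop any zero differences (none here) and take |d_i|.
|d| = [6, 3, 2, 2, 2, 2]
Step 2: Midrank |d_i| (ties get averaged ranks).
ranks: |6|->6, |3|->5, |2|->2.5, |2|->2.5, |2|->2.5, |2|->2.5
Step 3: Attach original signs; sum ranks with positive sign and with negative sign.
W+ = 6 + 5 + 2.5 + 2.5 = 16
W- = 2.5 + 2.5 = 5
(Check: W+ + W- = 21 should equal n(n+1)/2 = 21.)
Step 4: Test statistic W = min(W+, W-) = 5.
Step 5: Ties in |d|, so use the tie-corrected normal approximation.
        E[W] = n(n+1)/4 = 6*7/4 = 10.5.
        Tie groups: |d|=2 (t=4); sum(t^3 - t) = 60.
        Var[W] = n(n+1)(2n+1)/24 - sum(t^3-t)/48 = 546/24 - 60/48 = 21.5.
        z = (W - E[W]) / sqrt(Var[W]) = (5 - 10.5) / 4.6368 = -1.1862.
        Two-sided p = 2*Phi(z) = 0.235559.
Step 6: alpha = 0.1. fail to reject H0.

W+ = 16, W- = 5, W = min = 5, p = 0.235559, fail to reject H0.


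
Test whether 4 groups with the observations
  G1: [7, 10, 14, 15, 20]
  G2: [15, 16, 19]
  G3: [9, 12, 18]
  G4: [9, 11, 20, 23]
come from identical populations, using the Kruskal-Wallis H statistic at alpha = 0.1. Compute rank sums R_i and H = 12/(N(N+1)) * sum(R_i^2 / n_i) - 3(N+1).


Step 1: Combine all N = 15 observations and assign midranks.
sorted (value, group, rank): (7,G1,1), (9,G3,2.5), (9,G4,2.5), (10,G1,4), (11,G4,5), (12,G3,6), (14,G1,7), (15,G1,8.5), (15,G2,8.5), (16,G2,10), (18,G3,11), (19,G2,12), (20,G1,13.5), (20,G4,13.5), (23,G4,15)
Step 2: Sum ranks within each group.
R_1 = 34 (n_1 = 5)
R_2 = 30.5 (n_2 = 3)
R_3 = 19.5 (n_3 = 3)
R_4 = 36 (n_4 = 4)
Step 3: H = 12/(N(N+1)) * sum(R_i^2/n_i) - 3(N+1)
     = 12/(15*16) * (34^2/5 + 30.5^2/3 + 19.5^2/3 + 36^2/4) - 3*16
     = 0.050000 * 992.033 - 48
     = 1.601667.
Step 4: Ties present; correction factor C = 1 - 18/(15^3 - 15) = 0.994643. Corrected H = 1.601667 / 0.994643 = 1.610293.
Step 5: Under H0, H ~ chi^2(3); p-value = 0.657058.
Step 6: alpha = 0.1. fail to reject H0.

H = 1.6103, df = 3, p = 0.657058, fail to reject H0.


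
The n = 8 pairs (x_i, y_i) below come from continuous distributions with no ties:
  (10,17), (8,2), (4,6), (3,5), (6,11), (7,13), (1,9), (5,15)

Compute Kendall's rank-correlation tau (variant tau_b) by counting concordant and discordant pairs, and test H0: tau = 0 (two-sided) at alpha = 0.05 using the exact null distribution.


Step 1: Enumerate the 28 unordered pairs (i,j) with i<j and classify each by sign(x_j-x_i) * sign(y_j-y_i).
  (1,2):dx=-2,dy=-15->C; (1,3):dx=-6,dy=-11->C; (1,4):dx=-7,dy=-12->C; (1,5):dx=-4,dy=-6->C
  (1,6):dx=-3,dy=-4->C; (1,7):dx=-9,dy=-8->C; (1,8):dx=-5,dy=-2->C; (2,3):dx=-4,dy=+4->D
  (2,4):dx=-5,dy=+3->D; (2,5):dx=-2,dy=+9->D; (2,6):dx=-1,dy=+11->D; (2,7):dx=-7,dy=+7->D
  (2,8):dx=-3,dy=+13->D; (3,4):dx=-1,dy=-1->C; (3,5):dx=+2,dy=+5->C; (3,6):dx=+3,dy=+7->C
  (3,7):dx=-3,dy=+3->D; (3,8):dx=+1,dy=+9->C; (4,5):dx=+3,dy=+6->C; (4,6):dx=+4,dy=+8->C
  (4,7):dx=-2,dy=+4->D; (4,8):dx=+2,dy=+10->C; (5,6):dx=+1,dy=+2->C; (5,7):dx=-5,dy=-2->C
  (5,8):dx=-1,dy=+4->D; (6,7):dx=-6,dy=-4->C; (6,8):dx=-2,dy=+2->D; (7,8):dx=+4,dy=+6->C
Step 2: C = 18, D = 10, total pairs = 28.
Step 3: tau = (C - D)/(n(n-1)/2) = (18 - 10)/28 = 0.285714.
Step 4: Exact two-sided p-value (enumerate n! = 40320 permutations of y under H0): p = 0.398760.
Step 5: alpha = 0.05. fail to reject H0.

tau_b = 0.2857 (C=18, D=10), p = 0.398760, fail to reject H0.


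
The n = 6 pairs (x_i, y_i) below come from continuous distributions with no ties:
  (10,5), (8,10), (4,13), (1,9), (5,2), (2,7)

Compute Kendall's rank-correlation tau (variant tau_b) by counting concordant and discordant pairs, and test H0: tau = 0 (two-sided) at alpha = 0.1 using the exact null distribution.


Step 1: Enumerate the 15 unordered pairs (i,j) with i<j and classify each by sign(x_j-x_i) * sign(y_j-y_i).
  (1,2):dx=-2,dy=+5->D; (1,3):dx=-6,dy=+8->D; (1,4):dx=-9,dy=+4->D; (1,5):dx=-5,dy=-3->C
  (1,6):dx=-8,dy=+2->D; (2,3):dx=-4,dy=+3->D; (2,4):dx=-7,dy=-1->C; (2,5):dx=-3,dy=-8->C
  (2,6):dx=-6,dy=-3->C; (3,4):dx=-3,dy=-4->C; (3,5):dx=+1,dy=-11->D; (3,6):dx=-2,dy=-6->C
  (4,5):dx=+4,dy=-7->D; (4,6):dx=+1,dy=-2->D; (5,6):dx=-3,dy=+5->D
Step 2: C = 6, D = 9, total pairs = 15.
Step 3: tau = (C - D)/(n(n-1)/2) = (6 - 9)/15 = -0.200000.
Step 4: Exact two-sided p-value (enumerate n! = 720 permutations of y under H0): p = 0.719444.
Step 5: alpha = 0.1. fail to reject H0.

tau_b = -0.2000 (C=6, D=9), p = 0.719444, fail to reject H0.


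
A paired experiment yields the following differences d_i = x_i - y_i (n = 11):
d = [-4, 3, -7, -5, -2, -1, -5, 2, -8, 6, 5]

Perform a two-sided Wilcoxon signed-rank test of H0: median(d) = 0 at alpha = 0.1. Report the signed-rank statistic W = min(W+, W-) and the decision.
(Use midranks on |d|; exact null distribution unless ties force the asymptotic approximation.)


Step 1: Drop any zero differences (none here) and take |d_i|.
|d| = [4, 3, 7, 5, 2, 1, 5, 2, 8, 6, 5]
Step 2: Midrank |d_i| (ties get averaged ranks).
ranks: |4|->5, |3|->4, |7|->10, |5|->7, |2|->2.5, |1|->1, |5|->7, |2|->2.5, |8|->11, |6|->9, |5|->7
Step 3: Attach original signs; sum ranks with positive sign and with negative sign.
W+ = 4 + 2.5 + 9 + 7 = 22.5
W- = 5 + 10 + 7 + 2.5 + 1 + 7 + 11 = 43.5
(Check: W+ + W- = 66 should equal n(n+1)/2 = 66.)
Step 4: Test statistic W = min(W+, W-) = 22.5.
Step 5: Ties in |d|, so use the tie-corrected normal approximation.
        E[W] = n(n+1)/4 = 11*12/4 = 33.
        Tie groups: |d|=2 (t=2), |d|=5 (t=3); sum(t^3 - t) = 30.
        Var[W] = n(n+1)(2n+1)/24 - sum(t^3-t)/48 = 3036/24 - 30/48 = 125.875.
        z = (W - E[W]) / sqrt(Var[W]) = (22.5 - 33) / 11.2194 = -0.9359.
        Two-sided p = 2*Phi(z) = 0.349336.
Step 6: alpha = 0.1. fail to reject H0.

W+ = 22.5, W- = 43.5, W = min = 22.5, p = 0.349336, fail to reject H0.


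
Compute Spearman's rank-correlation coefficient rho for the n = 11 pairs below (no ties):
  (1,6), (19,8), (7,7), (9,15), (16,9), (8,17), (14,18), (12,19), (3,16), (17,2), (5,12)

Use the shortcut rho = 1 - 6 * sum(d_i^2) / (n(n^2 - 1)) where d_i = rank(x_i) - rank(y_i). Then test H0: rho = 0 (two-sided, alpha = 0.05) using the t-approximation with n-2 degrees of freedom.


Step 1: Rank x and y separately (midranks; no ties here).
rank(x): 1->1, 19->11, 7->4, 9->6, 16->9, 8->5, 14->8, 12->7, 3->2, 17->10, 5->3
rank(y): 6->2, 8->4, 7->3, 15->7, 9->5, 17->9, 18->10, 19->11, 16->8, 2->1, 12->6
Step 2: d_i = R_x(i) - R_y(i); compute d_i^2.
  (1-2)^2=1, (11-4)^2=49, (4-3)^2=1, (6-7)^2=1, (9-5)^2=16, (5-9)^2=16, (8-10)^2=4, (7-11)^2=16, (2-8)^2=36, (10-1)^2=81, (3-6)^2=9
sum(d^2) = 230.
Step 3: rho = 1 - 6*230 / (11*(11^2 - 1)) = 1 - 1380/1320 = -0.045455.
Step 4: Under H0, t = rho * sqrt((n-2)/(1-rho^2)) = -0.1365 ~ t(9).
Step 5: Two-sided p-value from the t-distribution with 9 df = 0.894427.
Step 6: alpha = 0.05. fail to reject H0.

rho = -0.0455, p = 0.894427, fail to reject H0 at alpha = 0.05.
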